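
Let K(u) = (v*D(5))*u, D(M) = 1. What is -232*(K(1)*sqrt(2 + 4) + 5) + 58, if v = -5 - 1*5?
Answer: -1102 + 2320*sqrt(6) ≈ 4580.8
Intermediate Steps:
v = -10 (v = -5 - 5 = -10)
K(u) = -10*u (K(u) = (-10*1)*u = -10*u)
-232*(K(1)*sqrt(2 + 4) + 5) + 58 = -232*((-10*1)*sqrt(2 + 4) + 5) + 58 = -232*(-10*sqrt(6) + 5) + 58 = -232*(5 - 10*sqrt(6)) + 58 = (-1160 + 2320*sqrt(6)) + 58 = -1102 + 2320*sqrt(6)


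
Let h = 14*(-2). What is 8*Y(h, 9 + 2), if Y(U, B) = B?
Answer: 88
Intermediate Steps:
h = -28
8*Y(h, 9 + 2) = 8*(9 + 2) = 8*11 = 88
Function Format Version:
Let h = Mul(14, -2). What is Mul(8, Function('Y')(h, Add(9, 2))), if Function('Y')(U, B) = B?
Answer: 88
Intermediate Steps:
h = -28
Mul(8, Function('Y')(h, Add(9, 2))) = Mul(8, Add(9, 2)) = Mul(8, 11) = 88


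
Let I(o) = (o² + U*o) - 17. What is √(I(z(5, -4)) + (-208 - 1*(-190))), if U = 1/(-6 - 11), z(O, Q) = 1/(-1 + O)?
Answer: I*√161619/68 ≈ 5.912*I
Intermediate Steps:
U = -1/17 (U = 1/(-17) = -1/17 ≈ -0.058824)
I(o) = -17 + o² - o/17 (I(o) = (o² - o/17) - 17 = -17 + o² - o/17)
√(I(z(5, -4)) + (-208 - 1*(-190))) = √((-17 + (1/(-1 + 5))² - 1/(17*(-1 + 5))) + (-208 - 1*(-190))) = √((-17 + (1/4)² - 1/17/4) + (-208 + 190)) = √((-17 + (¼)² - 1/17*¼) - 18) = √((-17 + 1/16 - 1/68) - 18) = √(-4611/272 - 18) = √(-9507/272) = I*√161619/68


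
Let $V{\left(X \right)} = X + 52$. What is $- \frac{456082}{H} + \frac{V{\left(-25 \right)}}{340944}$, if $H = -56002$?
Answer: $\frac{25916655577}{3182257648} \approx 8.1441$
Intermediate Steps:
$V{\left(X \right)} = 52 + X$
$- \frac{456082}{H} + \frac{V{\left(-25 \right)}}{340944} = - \frac{456082}{-56002} + \frac{52 - 25}{340944} = \left(-456082\right) \left(- \frac{1}{56002}\right) + 27 \cdot \frac{1}{340944} = \frac{228041}{28001} + \frac{9}{113648} = \frac{25916655577}{3182257648}$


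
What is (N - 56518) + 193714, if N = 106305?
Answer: 243501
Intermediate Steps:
(N - 56518) + 193714 = (106305 - 56518) + 193714 = 49787 + 193714 = 243501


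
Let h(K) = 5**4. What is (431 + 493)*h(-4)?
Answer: 577500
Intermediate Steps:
h(K) = 625
(431 + 493)*h(-4) = (431 + 493)*625 = 924*625 = 577500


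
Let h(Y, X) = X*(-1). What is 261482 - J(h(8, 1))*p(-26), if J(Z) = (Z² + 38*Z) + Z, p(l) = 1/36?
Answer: 4706695/18 ≈ 2.6148e+5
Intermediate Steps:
p(l) = 1/36
h(Y, X) = -X
J(Z) = Z² + 39*Z
261482 - J(h(8, 1))*p(-26) = 261482 - (-1*1)*(39 - 1*1)/36 = 261482 - (-(39 - 1))/36 = 261482 - (-1*38)/36 = 261482 - (-38)/36 = 261482 - 1*(-19/18) = 261482 + 19/18 = 4706695/18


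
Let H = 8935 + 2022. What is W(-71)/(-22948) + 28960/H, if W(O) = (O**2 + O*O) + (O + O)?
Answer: 138915375/62860309 ≈ 2.2099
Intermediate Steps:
W(O) = 2*O + 2*O**2 (W(O) = (O**2 + O**2) + 2*O = 2*O**2 + 2*O = 2*O + 2*O**2)
H = 10957
W(-71)/(-22948) + 28960/H = (2*(-71)*(1 - 71))/(-22948) + 28960/10957 = (2*(-71)*(-70))*(-1/22948) + 28960*(1/10957) = 9940*(-1/22948) + 28960/10957 = -2485/5737 + 28960/10957 = 138915375/62860309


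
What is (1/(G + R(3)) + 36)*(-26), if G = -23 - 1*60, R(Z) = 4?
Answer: -73918/79 ≈ -935.67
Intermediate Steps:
G = -83 (G = -23 - 60 = -83)
(1/(G + R(3)) + 36)*(-26) = (1/(-83 + 4) + 36)*(-26) = (1/(-79) + 36)*(-26) = (-1/79 + 36)*(-26) = (2843/79)*(-26) = -73918/79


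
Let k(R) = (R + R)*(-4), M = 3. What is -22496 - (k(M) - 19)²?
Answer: -24345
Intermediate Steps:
k(R) = -8*R (k(R) = (2*R)*(-4) = -8*R)
-22496 - (k(M) - 19)² = -22496 - (-8*3 - 19)² = -22496 - (-24 - 19)² = -22496 - 1*(-43)² = -22496 - 1*1849 = -22496 - 1849 = -24345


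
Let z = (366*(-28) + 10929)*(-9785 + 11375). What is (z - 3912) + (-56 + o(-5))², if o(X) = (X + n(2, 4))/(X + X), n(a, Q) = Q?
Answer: 108200281/100 ≈ 1.0820e+6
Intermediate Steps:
o(X) = (4 + X)/(2*X) (o(X) = (X + 4)/(X + X) = (4 + X)/((2*X)) = (4 + X)*(1/(2*X)) = (4 + X)/(2*X))
z = 1082790 (z = (-10248 + 10929)*1590 = 681*1590 = 1082790)
(z - 3912) + (-56 + o(-5))² = (1082790 - 3912) + (-56 + (½)*(4 - 5)/(-5))² = 1078878 + (-56 + (½)*(-⅕)*(-1))² = 1078878 + (-56 + ⅒)² = 1078878 + (-559/10)² = 1078878 + 312481/100 = 108200281/100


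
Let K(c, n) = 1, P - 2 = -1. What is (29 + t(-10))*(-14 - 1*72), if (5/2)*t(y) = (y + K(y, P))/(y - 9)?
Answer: -238478/95 ≈ -2510.3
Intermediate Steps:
P = 1 (P = 2 - 1 = 1)
t(y) = 2*(1 + y)/(5*(-9 + y)) (t(y) = 2*((y + 1)/(y - 9))/5 = 2*((1 + y)/(-9 + y))/5 = 2*(1 + y)/(5*(-9 + y)))
(29 + t(-10))*(-14 - 1*72) = (29 + 2*(1 - 10)/(5*(-9 - 10)))*(-14 - 1*72) = (29 + (2/5)*(-9)/(-19))*(-14 - 72) = (29 + (2/5)*(-1/19)*(-9))*(-86) = (29 + 18/95)*(-86) = (2773/95)*(-86) = -238478/95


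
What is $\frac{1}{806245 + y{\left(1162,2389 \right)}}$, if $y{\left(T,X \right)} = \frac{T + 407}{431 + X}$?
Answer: $\frac{940}{757870823} \approx 1.2403 \cdot 10^{-6}$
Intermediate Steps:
$y{\left(T,X \right)} = \frac{407 + T}{431 + X}$
$\frac{1}{806245 + y{\left(1162,2389 \right)}} = \frac{1}{806245 + \frac{407 + 1162}{431 + 2389}} = \frac{1}{806245 + \frac{1}{2820} \cdot 1569} = \frac{1}{806245 + \frac{523}{940}} = \frac{1}{\frac{757870823}{940}} = \frac{940}{757870823}$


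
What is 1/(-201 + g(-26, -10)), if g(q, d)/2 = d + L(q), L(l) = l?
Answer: -1/273 ≈ -0.0036630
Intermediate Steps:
g(q, d) = 2*d + 2*q (g(q, d) = 2*(d + q) = 2*d + 2*q)
1/(-201 + g(-26, -10)) = 1/(-201 + (2*(-10) + 2*(-26))) = 1/(-201 + (-20 - 52)) = 1/(-201 - 72) = 1/(-273) = -1/273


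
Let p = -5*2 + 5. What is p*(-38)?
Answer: 190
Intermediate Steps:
p = -5 (p = -10 + 5 = -5)
p*(-38) = -5*(-38) = 190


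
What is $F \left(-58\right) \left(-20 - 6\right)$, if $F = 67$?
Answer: $101036$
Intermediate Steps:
$F \left(-58\right) \left(-20 - 6\right) = 67 \left(-58\right) \left(-20 - 6\right) = \left(-3886\right) \left(-26\right) = 101036$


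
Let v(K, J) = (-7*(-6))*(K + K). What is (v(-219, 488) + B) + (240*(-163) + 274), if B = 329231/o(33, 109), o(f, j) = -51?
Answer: -3248573/51 ≈ -63698.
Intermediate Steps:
v(K, J) = 84*K (v(K, J) = 42*(2*K) = 84*K)
B = -329231/51 (B = 329231/(-51) = 329231*(-1/51) = -329231/51 ≈ -6455.5)
(v(-219, 488) + B) + (240*(-163) + 274) = (84*(-219) - 329231/51) + (240*(-163) + 274) = (-18396 - 329231/51) + (-39120 + 274) = -1267427/51 - 38846 = -3248573/51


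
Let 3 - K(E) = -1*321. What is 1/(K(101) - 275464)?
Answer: -1/275140 ≈ -3.6345e-6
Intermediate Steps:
K(E) = 324 (K(E) = 3 - (-1)*321 = 3 - 1*(-321) = 3 + 321 = 324)
1/(K(101) - 275464) = 1/(324 - 275464) = 1/(-275140) = -1/275140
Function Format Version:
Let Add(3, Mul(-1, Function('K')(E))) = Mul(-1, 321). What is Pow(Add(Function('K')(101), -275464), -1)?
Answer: Rational(-1, 275140) ≈ -3.6345e-6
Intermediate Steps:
Function('K')(E) = 324 (Function('K')(E) = Add(3, Mul(-1, Mul(-1, 321))) = Add(3, Mul(-1, -321)) = Add(3, 321) = 324)
Pow(Add(Function('K')(101), -275464), -1) = Pow(Add(324, -275464), -1) = Pow(-275140, -1) = Rational(-1, 275140)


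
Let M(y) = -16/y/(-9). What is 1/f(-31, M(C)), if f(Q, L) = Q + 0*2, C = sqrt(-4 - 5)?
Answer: -1/31 ≈ -0.032258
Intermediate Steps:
C = 3*I (C = sqrt(-9) = 3*I ≈ 3.0*I)
M(y) = 16/(9*y) (M(y) = -16/y*(-1/9) = 16/(9*y))
f(Q, L) = Q (f(Q, L) = Q + 0 = Q)
1/f(-31, M(C)) = 1/(-31) = -1/31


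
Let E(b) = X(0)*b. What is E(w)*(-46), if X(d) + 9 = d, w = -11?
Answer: -4554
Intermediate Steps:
X(d) = -9 + d
E(b) = -9*b (E(b) = (-9 + 0)*b = -9*b)
E(w)*(-46) = -9*(-11)*(-46) = 99*(-46) = -4554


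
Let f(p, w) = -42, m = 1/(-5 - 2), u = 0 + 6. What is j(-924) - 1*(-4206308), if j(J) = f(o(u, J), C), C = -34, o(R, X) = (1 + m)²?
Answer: 4206266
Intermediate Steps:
u = 6
m = -⅐ (m = 1/(-7) = -⅐ ≈ -0.14286)
o(R, X) = 36/49 (o(R, X) = (1 - ⅐)² = (6/7)² = 36/49)
j(J) = -42
j(-924) - 1*(-4206308) = -42 - 1*(-4206308) = -42 + 4206308 = 4206266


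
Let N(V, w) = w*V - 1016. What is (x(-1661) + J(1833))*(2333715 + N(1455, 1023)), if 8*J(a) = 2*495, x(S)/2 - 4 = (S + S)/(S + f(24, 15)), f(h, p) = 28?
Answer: 847502650597/1633 ≈ 5.1899e+8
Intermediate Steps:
N(V, w) = -1016 + V*w (N(V, w) = V*w - 1016 = -1016 + V*w)
x(S) = 8 + 4*S/(28 + S) (x(S) = 8 + 2*((S + S)/(S + 28)) = 8 + 2*((2*S)/(28 + S)) = 8 + 2*(2*S/(28 + S)) = 8 + 4*S/(28 + S))
J(a) = 495/4 (J(a) = (2*495)/8 = (1/8)*990 = 495/4)
(x(-1661) + J(1833))*(2333715 + N(1455, 1023)) = (4*(56 + 3*(-1661))/(28 - 1661) + 495/4)*(2333715 + (-1016 + 1455*1023)) = (4*(56 - 4983)/(-1633) + 495/4)*(2333715 + (-1016 + 1488465)) = (4*(-1/1633)*(-4927) + 495/4)*(2333715 + 1487449) = (19708/1633 + 495/4)*3821164 = (887167/6532)*3821164 = 847502650597/1633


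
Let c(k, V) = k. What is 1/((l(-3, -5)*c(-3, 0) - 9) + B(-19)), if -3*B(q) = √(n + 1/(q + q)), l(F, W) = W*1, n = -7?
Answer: 684/4193 + I*√10146/4193 ≈ 0.16313 + 0.024023*I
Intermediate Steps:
l(F, W) = W
B(q) = -√(-7 + 1/(2*q))/3 (B(q) = -√(-7 + 1/(q + q))/3 = -√(-7 + 1/(2*q))/3)
1/((l(-3, -5)*c(-3, 0) - 9) + B(-19)) = 1/((-5*(-3) - 9) - √(-28 + 2/(-19))/6) = 1/((15 - 9) - √(-28 + 2*(-1/19))/6) = 1/(6 - √(-28 - 2/19)/6) = 1/(6 - I*√10146/114)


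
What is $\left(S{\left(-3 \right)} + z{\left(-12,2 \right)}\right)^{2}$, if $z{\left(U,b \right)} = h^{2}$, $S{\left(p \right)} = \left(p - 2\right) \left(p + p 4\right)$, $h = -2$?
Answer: $6241$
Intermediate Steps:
$S{\left(p \right)} = 5 p \left(-2 + p\right)$ ($S{\left(p \right)} = \left(-2 + p\right) \left(p + 4 p\right) = \left(-2 + p\right) 5 p = 5 p \left(-2 + p\right)$)
$z{\left(U,b \right)} = 4$ ($z{\left(U,b \right)} = \left(-2\right)^{2} = 4$)
$\left(S{\left(-3 \right)} + z{\left(-12,2 \right)}\right)^{2} = \left(5 \left(-3\right) \left(-2 - 3\right) + 4\right)^{2} = \left(5 \left(-3\right) \left(-5\right) + 4\right)^{2} = \left(75 + 4\right)^{2} = 79^{2} = 6241$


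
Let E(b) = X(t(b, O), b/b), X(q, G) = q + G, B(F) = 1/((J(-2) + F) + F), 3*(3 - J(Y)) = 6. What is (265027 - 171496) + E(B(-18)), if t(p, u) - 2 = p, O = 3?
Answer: 3273689/35 ≈ 93534.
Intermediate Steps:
t(p, u) = 2 + p
J(Y) = 1 (J(Y) = 3 - 1/3*6 = 3 - 2 = 1)
B(F) = 1/(1 + 2*F) (B(F) = 1/((1 + F) + F) = 1/(1 + 2*F))
X(q, G) = G + q
E(b) = 3 + b (E(b) = b/b + (2 + b) = 1 + (2 + b) = 3 + b)
(265027 - 171496) + E(B(-18)) = (265027 - 171496) + (3 + 1/(1 + 2*(-18))) = 93531 + (3 + 1/(1 - 36)) = 93531 + (3 + 1/(-35)) = 93531 + (3 - 1/35) = 93531 + 104/35 = 3273689/35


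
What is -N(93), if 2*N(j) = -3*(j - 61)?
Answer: 48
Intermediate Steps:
N(j) = 183/2 - 3*j/2 (N(j) = (-3*(j - 61))/2 = (-3*(-61 + j))/2 = (183 - 3*j)/2 = 183/2 - 3*j/2)
-N(93) = -(183/2 - 3/2*93) = -(183/2 - 279/2) = -1*(-48) = 48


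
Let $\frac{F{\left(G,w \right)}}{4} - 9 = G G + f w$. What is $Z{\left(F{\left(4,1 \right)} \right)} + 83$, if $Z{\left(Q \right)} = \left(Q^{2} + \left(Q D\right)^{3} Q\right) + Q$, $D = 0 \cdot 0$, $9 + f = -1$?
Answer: $3743$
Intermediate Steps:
$f = -10$ ($f = -9 - 1 = -10$)
$D = 0$
$F{\left(G,w \right)} = 36 - 40 w + 4 G^{2}$ ($F{\left(G,w \right)} = 36 + 4 \left(G G - 10 w\right) = 36 + 4 \left(G^{2} - 10 w\right) = 36 + \left(- 40 w + 4 G^{2}\right) = 36 - 40 w + 4 G^{2}$)
$Z{\left(Q \right)} = Q + Q^{2}$ ($Z{\left(Q \right)} = \left(Q^{2} + \left(Q 0\right)^{3} Q\right) + Q = \left(Q^{2} + 0^{3} Q\right) + Q = \left(Q^{2} + 0 Q\right) + Q = \left(Q^{2} + 0\right) + Q = Q^{2} + Q = Q + Q^{2}$)
$Z{\left(F{\left(4,1 \right)} \right)} + 83 = \left(36 - 40 + 4 \cdot 4^{2}\right) \left(1 + \left(36 - 40 + 4 \cdot 4^{2}\right)\right) + 83 = \left(36 - 40 + 4 \cdot 16\right) \left(1 + \left(36 - 40 + 4 \cdot 16\right)\right) + 83 = \left(36 - 40 + 64\right) \left(1 + \left(36 - 40 + 64\right)\right) + 83 = 60 \left(1 + 60\right) + 83 = 60 \cdot 61 + 83 = 3660 + 83 = 3743$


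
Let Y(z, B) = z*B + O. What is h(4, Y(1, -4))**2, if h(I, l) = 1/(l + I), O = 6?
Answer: 1/36 ≈ 0.027778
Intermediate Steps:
Y(z, B) = 6 + B*z (Y(z, B) = z*B + 6 = B*z + 6 = 6 + B*z)
h(I, l) = 1/(I + l)
h(4, Y(1, -4))**2 = (1/(4 + (6 - 4*1)))**2 = (1/(4 + (6 - 4)))**2 = (1/(4 + 2))**2 = (1/6)**2 = 1/36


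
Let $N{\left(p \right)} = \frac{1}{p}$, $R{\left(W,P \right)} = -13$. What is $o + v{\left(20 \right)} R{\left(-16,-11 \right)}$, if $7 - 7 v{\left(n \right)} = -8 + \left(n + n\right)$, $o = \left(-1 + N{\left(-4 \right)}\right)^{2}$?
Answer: $\frac{5375}{112} \approx 47.991$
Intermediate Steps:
$o = \frac{25}{16}$ ($o = \left(-1 + \frac{1}{-4}\right)^{2} = \left(-1 - \frac{1}{4}\right)^{2} = \left(- \frac{5}{4}\right)^{2} = \frac{25}{16} \approx 1.5625$)
$v{\left(n \right)} = \frac{15}{7} - \frac{2 n}{7}$ ($v{\left(n \right)} = 1 - \frac{-8 + \left(n + n\right)}{7} = 1 - \frac{-8 + 2 n}{7} = 1 - \left(- \frac{8}{7} + \frac{2 n}{7}\right) = \frac{15}{7} - \frac{2 n}{7}$)
$o + v{\left(20 \right)} R{\left(-16,-11 \right)} = \frac{25}{16} + \left(\frac{15}{7} - \frac{40}{7}\right) \left(-13\right) = \frac{25}{16} - - \frac{325}{7} = \frac{25}{16} + \frac{325}{7} = \frac{5375}{112}$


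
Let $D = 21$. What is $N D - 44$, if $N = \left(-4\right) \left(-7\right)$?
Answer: $544$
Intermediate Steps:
$N = 28$
$N D - 44 = 28 \cdot 21 - 44 = 588 - 44 = 544$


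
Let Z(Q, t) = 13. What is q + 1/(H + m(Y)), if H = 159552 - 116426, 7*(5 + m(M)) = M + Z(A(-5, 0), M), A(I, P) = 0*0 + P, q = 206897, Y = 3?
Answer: 62454549118/301863 ≈ 2.0690e+5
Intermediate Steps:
A(I, P) = P (A(I, P) = 0 + P = P)
m(M) = -22/7 + M/7 (m(M) = -5 + (M + 13)/7 = -5 + (13 + M)/7 = -5 + (13/7 + M/7) = -22/7 + M/7)
H = 43126
q + 1/(H + m(Y)) = 206897 + 1/(43126 + (-22/7 + (⅐)*3)) = 206897 + 1/(43126 + (-22/7 + 3/7)) = 206897 + 1/(43126 - 19/7) = 206897 + 1/(301863/7) = 206897 + 7/301863 = 62454549118/301863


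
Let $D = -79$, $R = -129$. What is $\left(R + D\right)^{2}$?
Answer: $43264$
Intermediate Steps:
$\left(R + D\right)^{2} = \left(-129 - 79\right)^{2} = \left(-208\right)^{2} = 43264$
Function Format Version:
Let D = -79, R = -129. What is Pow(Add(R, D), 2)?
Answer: 43264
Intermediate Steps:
Pow(Add(R, D), 2) = Pow(Add(-129, -79), 2) = Pow(-208, 2) = 43264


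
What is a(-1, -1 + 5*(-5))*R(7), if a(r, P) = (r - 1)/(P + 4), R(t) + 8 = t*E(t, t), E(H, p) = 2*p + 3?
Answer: 111/11 ≈ 10.091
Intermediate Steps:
E(H, p) = 3 + 2*p
R(t) = -8 + t*(3 + 2*t)
a(r, P) = (-1 + r)/(4 + P)
a(-1, -1 + 5*(-5))*R(7) = ((-1 - 1)/(4 + (-1 + 5*(-5))))*(-8 + 7*(3 + 2*7)) = (-2/(4 + (-1 - 25)))*(-8 + 7*(3 + 14)) = (-2/(4 - 26))*(-8 + 7*17) = (-2/(-22))*(-8 + 119) = -1/22*(-2)*111 = (1/11)*111 = 111/11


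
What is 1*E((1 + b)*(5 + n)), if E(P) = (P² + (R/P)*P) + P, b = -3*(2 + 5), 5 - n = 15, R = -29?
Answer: 10071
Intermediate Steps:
n = -10 (n = 5 - 1*15 = 5 - 15 = -10)
b = -21 (b = -3*7 = -21)
E(P) = -29 + P + P² (E(P) = (P² + (-29/P)*P) + P = (P² - 29) + P = (-29 + P²) + P = -29 + P + P²)
1*E((1 + b)*(5 + n)) = 1*(-29 + (1 - 21)*(5 - 10) + ((1 - 21)*(5 - 10))²) = 1*(-29 - 20*(-5) + (-20*(-5))²) = 1*(-29 + 100 + 100²) = 1*(-29 + 100 + 10000) = 1*10071 = 10071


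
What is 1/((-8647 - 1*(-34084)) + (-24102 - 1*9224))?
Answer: -1/7889 ≈ -0.00012676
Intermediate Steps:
1/((-8647 - 1*(-34084)) + (-24102 - 1*9224)) = 1/((-8647 + 34084) + (-24102 - 9224)) = 1/(25437 - 33326) = 1/(-7889) = -1/7889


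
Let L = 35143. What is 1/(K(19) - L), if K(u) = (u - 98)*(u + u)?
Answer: -1/38145 ≈ -2.6216e-5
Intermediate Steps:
K(u) = 2*u*(-98 + u) (K(u) = (-98 + u)*(2*u) = 2*u*(-98 + u))
1/(K(19) - L) = 1/(2*19*(-98 + 19) - 1*35143) = 1/(2*19*(-79) - 35143) = 1/(-3002 - 35143) = 1/(-38145) = -1/38145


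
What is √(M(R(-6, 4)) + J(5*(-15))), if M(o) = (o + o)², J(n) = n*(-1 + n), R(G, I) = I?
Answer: 2*√1441 ≈ 75.921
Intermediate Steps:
M(o) = 4*o² (M(o) = (2*o)² = 4*o²)
√(M(R(-6, 4)) + J(5*(-15))) = √(4*4² + (5*(-15))*(-1 + 5*(-15))) = √(4*16 - 75*(-1 - 75)) = √(64 - 75*(-76)) = √(64 + 5700) = √5764 = 2*√1441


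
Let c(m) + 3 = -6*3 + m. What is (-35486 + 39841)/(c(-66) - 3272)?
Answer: -4355/3359 ≈ -1.2965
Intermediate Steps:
c(m) = -21 + m (c(m) = -3 + (-6*3 + m) = -3 + (-18 + m) = -21 + m)
(-35486 + 39841)/(c(-66) - 3272) = (-35486 + 39841)/((-21 - 66) - 3272) = 4355/(-87 - 3272) = 4355/(-3359) = 4355*(-1/3359) = -4355/3359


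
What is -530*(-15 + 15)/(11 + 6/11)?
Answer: 0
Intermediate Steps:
-530*(-15 + 15)/(11 + 6/11) = -0/(11 + 6*(1/11)) = -0/(11 + 6/11) = -0/127/11 = -0*11/127 = -530*0 = 0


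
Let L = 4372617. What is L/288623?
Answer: 4372617/288623 ≈ 15.150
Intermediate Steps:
L/288623 = 4372617/288623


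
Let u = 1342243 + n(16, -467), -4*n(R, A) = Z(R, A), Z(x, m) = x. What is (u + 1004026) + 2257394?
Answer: 4603659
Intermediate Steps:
n(R, A) = -R/4
u = 1342239 (u = 1342243 - ¼*16 = 1342243 - 4 = 1342239)
(u + 1004026) + 2257394 = (1342239 + 1004026) + 2257394 = 2346265 + 2257394 = 4603659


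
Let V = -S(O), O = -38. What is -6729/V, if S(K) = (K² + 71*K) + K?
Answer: -6729/1292 ≈ -5.2082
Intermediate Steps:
S(K) = K² + 72*K
V = 1292 (V = -(-38)*(72 - 38) = -(-38)*34 = -1*(-1292) = 1292)
-6729/V = -6729/1292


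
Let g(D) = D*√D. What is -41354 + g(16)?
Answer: -41290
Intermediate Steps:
g(D) = D^(3/2)
-41354 + g(16) = -41354 + 16^(3/2) = -41354 + 64 = -41290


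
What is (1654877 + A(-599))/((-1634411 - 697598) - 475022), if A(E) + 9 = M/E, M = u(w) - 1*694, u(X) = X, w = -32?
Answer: -991266658/1681411569 ≈ -0.58954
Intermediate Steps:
M = -726 (M = -32 - 1*694 = -32 - 694 = -726)
A(E) = -9 - 726/E
(1654877 + A(-599))/((-1634411 - 697598) - 475022) = (1654877 + (-9 - 726/(-599)))/((-1634411 - 697598) - 475022) = (1654877 + (-9 - 726*(-1/599)))/(-2332009 - 475022) = (1654877 + (-9 + 726/599))/(-2807031) = (1654877 - 4665/599)*(-1/2807031) = (991266658/599)*(-1/2807031) = -991266658/1681411569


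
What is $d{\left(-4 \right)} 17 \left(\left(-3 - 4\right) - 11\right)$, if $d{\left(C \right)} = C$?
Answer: $1224$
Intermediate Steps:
$d{\left(-4 \right)} 17 \left(\left(-3 - 4\right) - 11\right) = - 4 \cdot 17 \left(\left(-3 - 4\right) - 11\right) = - 4 \cdot 17 \left(-7 - 11\right) = - 4 \cdot 17 \left(-18\right) = \left(-4\right) \left(-306\right) = 1224$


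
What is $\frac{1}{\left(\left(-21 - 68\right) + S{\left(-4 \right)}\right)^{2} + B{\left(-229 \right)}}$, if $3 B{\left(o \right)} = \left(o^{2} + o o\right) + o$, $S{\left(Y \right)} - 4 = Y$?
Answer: $\frac{3}{128416} \approx 2.3362 \cdot 10^{-5}$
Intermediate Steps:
$S{\left(Y \right)} = 4 + Y$
$B{\left(o \right)} = \frac{o}{3} + \frac{2 o^{2}}{3}$ ($B{\left(o \right)} = \frac{\left(o^{2} + o o\right) + o}{3} = \frac{\left(o^{2} + o^{2}\right) + o}{3} = \frac{2 o^{2} + o}{3} = \frac{o + 2 o^{2}}{3} = \frac{o}{3} + \frac{2 o^{2}}{3}$)
$\frac{1}{\left(\left(-21 - 68\right) + S{\left(-4 \right)}\right)^{2} + B{\left(-229 \right)}} = \frac{1}{\left(\left(-21 - 68\right) + \left(4 - 4\right)\right)^{2} + \frac{1}{3} \left(-229\right) \left(1 + 2 \left(-229\right)\right)} = \frac{1}{\left(-89 + 0\right)^{2} + \frac{1}{3} \left(-229\right) \left(1 - 458\right)} = \frac{1}{\left(-89\right)^{2} + \frac{1}{3} \left(-229\right) \left(-457\right)} = \frac{1}{7921 + \frac{104653}{3}} = \frac{1}{\frac{128416}{3}} = \frac{3}{128416}$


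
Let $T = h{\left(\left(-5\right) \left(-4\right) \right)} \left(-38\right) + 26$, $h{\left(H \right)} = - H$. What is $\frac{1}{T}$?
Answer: $\frac{1}{786} \approx 0.0012723$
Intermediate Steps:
$T = 786$ ($T = - \left(-5\right) \left(-4\right) \left(-38\right) + 26 = \left(-1\right) 20 \left(-38\right) + 26 = \left(-20\right) \left(-38\right) + 26 = 760 + 26 = 786$)
$\frac{1}{T} = \frac{1}{786}$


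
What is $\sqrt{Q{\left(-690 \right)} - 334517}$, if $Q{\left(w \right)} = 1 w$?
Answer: $i \sqrt{335207} \approx 578.97 i$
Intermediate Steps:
$Q{\left(w \right)} = w$
$\sqrt{Q{\left(-690 \right)} - 334517} = \sqrt{-690 - 334517} = \sqrt{-335207} = i \sqrt{335207}$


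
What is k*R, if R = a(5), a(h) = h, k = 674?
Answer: 3370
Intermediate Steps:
R = 5
k*R = 674*5 = 3370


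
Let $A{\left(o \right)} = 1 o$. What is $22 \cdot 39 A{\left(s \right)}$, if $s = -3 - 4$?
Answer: $-6006$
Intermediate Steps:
$s = -7$
$A{\left(o \right)} = o$
$22 \cdot 39 A{\left(s \right)} = 22 \cdot 39 \left(-7\right) = 858 \left(-7\right) = -6006$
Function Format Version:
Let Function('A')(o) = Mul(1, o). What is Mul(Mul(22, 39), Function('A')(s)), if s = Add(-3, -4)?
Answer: -6006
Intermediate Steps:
s = -7
Function('A')(o) = o
Mul(Mul(22, 39), Function('A')(s)) = Mul(Mul(22, 39), -7) = Mul(858, -7) = -6006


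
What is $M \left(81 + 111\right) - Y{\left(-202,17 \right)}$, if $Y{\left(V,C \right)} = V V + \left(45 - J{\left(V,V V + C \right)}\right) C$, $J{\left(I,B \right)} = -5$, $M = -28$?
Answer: $-47030$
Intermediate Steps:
$Y{\left(V,C \right)} = V^{2} + 50 C$ ($Y{\left(V,C \right)} = V V + \left(45 - -5\right) C = V^{2} + \left(45 + 5\right) C = V^{2} + 50 C$)
$M \left(81 + 111\right) - Y{\left(-202,17 \right)} = - 28 \left(81 + 111\right) - \left(\left(-202\right)^{2} + 50 \cdot 17\right) = \left(-28\right) 192 - \left(40804 + 850\right) = -5376 - 41654 = -47030$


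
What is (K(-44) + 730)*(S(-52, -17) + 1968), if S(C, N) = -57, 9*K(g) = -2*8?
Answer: 4174898/3 ≈ 1.3916e+6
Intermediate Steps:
K(g) = -16/9 (K(g) = (-2*8)/9 = (⅑)*(-16) = -16/9)
(K(-44) + 730)*(S(-52, -17) + 1968) = (-16/9 + 730)*(-57 + 1968) = (6554/9)*1911 = 4174898/3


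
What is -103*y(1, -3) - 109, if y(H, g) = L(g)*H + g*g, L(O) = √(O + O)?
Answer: -1036 - 103*I*√6 ≈ -1036.0 - 252.3*I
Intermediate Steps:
L(O) = √2*√O (L(O) = √(2*O) = √2*√O)
y(H, g) = g² + H*√2*√g (y(H, g) = (√2*√g)*H + g*g = H*√2*√g + g² = g² + H*√2*√g)
-103*y(1, -3) - 109 = -103*((-3)² + 1*√2*√(-3)) - 109 = -103*(9 + 1*√2*(I*√3)) - 109 = -103*(9 + I*√6) - 109 = (-927 - 103*I*√6) - 109 = -1036 - 103*I*√6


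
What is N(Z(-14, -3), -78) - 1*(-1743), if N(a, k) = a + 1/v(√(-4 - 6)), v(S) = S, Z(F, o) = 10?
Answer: 1753 - I*√10/10 ≈ 1753.0 - 0.31623*I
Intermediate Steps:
N(a, k) = a - I*√10/10 (N(a, k) = a + 1/(√(-4 - 6)) = a + 1/(√(-10)) = a + 1/(I*√10) = a - I*√10/10)
N(Z(-14, -3), -78) - 1*(-1743) = (10 - I*√10/10) - 1*(-1743) = (10 - I*√10/10) + 1743 = 1753 - I*√10/10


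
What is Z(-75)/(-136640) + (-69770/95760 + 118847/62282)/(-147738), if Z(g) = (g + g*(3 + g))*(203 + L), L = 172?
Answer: -8268341327624779/565776797116608 ≈ -14.614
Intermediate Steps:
Z(g) = 375*g + 375*g*(3 + g) (Z(g) = (g + g*(3 + g))*(203 + 172) = (g + g*(3 + g))*375 = 375*g + 375*g*(3 + g))
Z(-75)/(-136640) + (-69770/95760 + 118847/62282)/(-147738) = (375*(-75)*(4 - 75))/(-136640) + (-69770/95760 + 118847/62282)/(-147738) = (375*(-75)*(-71))*(-1/136640) + (-69770*1/95760 + 118847*(1/62282))*(-1/147738) = 1996875*(-1/136640) + (-6977/9576 + 118847/62282)*(-1/147738) = -399375/27328 + (18514141/15695064)*(-1/147738) = -399375/27328 - 18514141/2318757365232 = -8268341327624779/565776797116608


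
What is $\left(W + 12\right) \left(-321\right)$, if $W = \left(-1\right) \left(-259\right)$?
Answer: $-86991$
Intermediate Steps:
$W = 259$
$\left(W + 12\right) \left(-321\right) = \left(259 + 12\right) \left(-321\right) = 271 \left(-321\right) = -86991$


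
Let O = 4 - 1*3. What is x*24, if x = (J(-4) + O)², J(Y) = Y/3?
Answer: 8/3 ≈ 2.6667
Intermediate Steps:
J(Y) = Y/3 (J(Y) = Y*(⅓) = Y/3)
O = 1 (O = 4 - 3 = 1)
x = ⅑ (x = ((⅓)*(-4) + 1)² = (-4/3 + 1)² = (-⅓)² = ⅑ ≈ 0.11111)
x*24 = (⅑)*24 = 8/3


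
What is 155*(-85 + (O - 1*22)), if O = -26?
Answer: -20615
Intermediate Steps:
155*(-85 + (O - 1*22)) = 155*(-85 + (-26 - 1*22)) = 155*(-85 + (-26 - 22)) = 155*(-85 - 48) = 155*(-133) = -20615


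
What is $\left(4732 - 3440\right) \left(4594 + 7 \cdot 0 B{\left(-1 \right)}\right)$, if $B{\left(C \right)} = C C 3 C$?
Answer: $5935448$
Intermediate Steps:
$B{\left(C \right)} = 3 C^{3}$ ($B{\left(C \right)} = C^{2} \cdot 3 C = 3 C^{2} C = 3 C^{3}$)
$\left(4732 - 3440\right) \left(4594 + 7 \cdot 0 B{\left(-1 \right)}\right) = \left(4732 - 3440\right) \left(4594 + 7 \cdot 0 \cdot 3 \left(-1\right)^{3}\right) = 1292 \left(4594 + 0 \cdot 3 \left(-1\right)\right) = 1292 \left(4594 + 0 \left(-3\right)\right) = 1292 \left(4594 + 0\right) = 1292 \cdot 4594 = 5935448$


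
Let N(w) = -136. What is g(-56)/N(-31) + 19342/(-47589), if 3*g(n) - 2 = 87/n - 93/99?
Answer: -4846734983/11960448192 ≈ -0.40523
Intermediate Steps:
g(n) = 35/99 + 29/n (g(n) = 2/3 + (87/n - 93/99)/3 = 2/3 + (87/n - 93*1/99)/3 = 2/3 + (87/n - 31/33)/3 = 2/3 + (-31/33 + 87/n)/3 = 2/3 + (-31/99 + 29/n) = 35/99 + 29/n)
g(-56)/N(-31) + 19342/(-47589) = (35/99 + 29/(-56))/(-136) + 19342/(-47589) = (35/99 + 29*(-1/56))*(-1/136) + 19342*(-1/47589) = (35/99 - 29/56)*(-1/136) - 19342/47589 = -911/5544*(-1/136) - 19342/47589 = 911/753984 - 19342/47589 = -4846734983/11960448192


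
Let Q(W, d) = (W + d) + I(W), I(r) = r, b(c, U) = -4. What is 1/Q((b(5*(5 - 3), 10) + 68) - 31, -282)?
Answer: -1/216 ≈ -0.0046296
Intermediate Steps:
Q(W, d) = d + 2*W (Q(W, d) = (W + d) + W = d + 2*W)
1/Q((b(5*(5 - 3), 10) + 68) - 31, -282) = 1/(-282 + 2*((-4 + 68) - 31)) = 1/(-282 + 2*(64 - 31)) = 1/(-282 + 2*33) = 1/(-282 + 66) = 1/(-216) = -1/216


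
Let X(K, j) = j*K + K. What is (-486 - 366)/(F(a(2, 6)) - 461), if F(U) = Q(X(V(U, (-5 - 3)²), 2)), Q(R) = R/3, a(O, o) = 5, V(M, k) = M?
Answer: 71/38 ≈ 1.8684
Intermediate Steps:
X(K, j) = K + K*j (X(K, j) = K*j + K = K + K*j)
Q(R) = R/3 (Q(R) = R*(⅓) = R/3)
F(U) = U (F(U) = (U*(1 + 2))/3 = (U*3)/3 = (3*U)/3 = U)
(-486 - 366)/(F(a(2, 6)) - 461) = (-486 - 366)/(5 - 461) = -852/(-456) = -852*(-1/456) = 71/38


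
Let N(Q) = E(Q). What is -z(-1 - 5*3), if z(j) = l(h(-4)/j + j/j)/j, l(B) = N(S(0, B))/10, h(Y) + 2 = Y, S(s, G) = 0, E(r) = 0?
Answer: 0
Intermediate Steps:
h(Y) = -2 + Y
N(Q) = 0
l(B) = 0 (l(B) = 0/10 = 0*(⅒) = 0)
z(j) = 0 (z(j) = 0/j = 0)
-z(-1 - 5*3) = -1*0 = 0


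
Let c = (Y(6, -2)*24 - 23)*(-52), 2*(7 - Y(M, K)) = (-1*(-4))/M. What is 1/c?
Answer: -1/7124 ≈ -0.00014037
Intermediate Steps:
Y(M, K) = 7 - 2/M (Y(M, K) = 7 - (-1*(-4))/(2*M) = 7 - 2/M)
c = -7124 (c = ((7 - 2/6)*24 - 23)*(-52) = ((7 - 2*⅙)*24 - 23)*(-52) = ((7 - ⅓)*24 - 23)*(-52) = ((20/3)*24 - 23)*(-52) = (160 - 23)*(-52) = 137*(-52) = -7124)
1/c = 1/(-7124) = -1/7124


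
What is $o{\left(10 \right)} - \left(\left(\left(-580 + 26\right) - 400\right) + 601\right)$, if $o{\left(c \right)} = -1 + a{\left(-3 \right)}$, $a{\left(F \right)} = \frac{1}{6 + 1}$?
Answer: $\frac{2465}{7} \approx 352.14$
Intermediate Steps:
$a{\left(F \right)} = \frac{1}{7}$
$o{\left(c \right)} = - \frac{6}{7}$ ($o{\left(c \right)} = -1 + \frac{1}{7} = - \frac{6}{7}$)
$o{\left(10 \right)} - \left(\left(\left(-580 + 26\right) - 400\right) + 601\right) = - \frac{6}{7} - \left(\left(\left(-580 + 26\right) - 400\right) + 601\right) = - \frac{6}{7} - \left(\left(-554 - 400\right) + 601\right) = - \frac{6}{7} - \left(-954 + 601\right) = - \frac{6}{7} - -353 = - \frac{6}{7} + 353 = \frac{2465}{7}$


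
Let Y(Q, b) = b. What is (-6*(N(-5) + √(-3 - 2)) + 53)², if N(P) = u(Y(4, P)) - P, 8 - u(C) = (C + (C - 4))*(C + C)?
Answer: 664045 - 9780*I*√5 ≈ 6.6405e+5 - 21869.0*I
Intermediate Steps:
u(C) = 8 - 2*C*(-4 + 2*C) (u(C) = 8 - (C + (C - 4))*(C + C) = 8 - (C + (-4 + C))*2*C = 8 - (-4 + 2*C)*2*C = 8 - 2*C*(-4 + 2*C))
N(P) = 8 - 4*P² + 7*P (N(P) = (8 - 4*P² + 8*P) - P = 8 - 4*P² + 7*P)
(-6*(N(-5) + √(-3 - 2)) + 53)² = (-6*((8 - 4*(-5)² + 7*(-5)) + √(-3 - 2)) + 53)² = (-6*((8 - 4*25 - 35) + √(-5)) + 53)² = (-6*((8 - 100 - 35) + I*√5) + 53)² = (-6*(-127 + I*√5) + 53)² = ((762 - 6*I*√5) + 53)² = (815 - 6*I*√5)²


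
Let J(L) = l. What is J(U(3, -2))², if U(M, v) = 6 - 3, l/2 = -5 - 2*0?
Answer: 100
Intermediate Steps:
l = -10 (l = 2*(-5 - 2*0) = 2*(-5 + 0) = 2*(-5) = -10)
U(M, v) = 3
J(L) = -10
J(U(3, -2))² = (-10)² = 100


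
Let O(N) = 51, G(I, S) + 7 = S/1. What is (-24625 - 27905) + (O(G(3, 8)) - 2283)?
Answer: -54762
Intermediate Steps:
G(I, S) = -7 + S (G(I, S) = -7 + S/1 = -7 + S*1 = -7 + S)
(-24625 - 27905) + (O(G(3, 8)) - 2283) = (-24625 - 27905) + (51 - 2283) = -52530 - 2232 = -54762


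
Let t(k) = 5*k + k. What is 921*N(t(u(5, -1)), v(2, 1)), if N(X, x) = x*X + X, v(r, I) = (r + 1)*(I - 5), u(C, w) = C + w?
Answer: -243144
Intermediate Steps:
t(k) = 6*k
v(r, I) = (1 + r)*(-5 + I)
N(X, x) = X + X*x (N(X, x) = X*x + X = X + X*x)
921*N(t(u(5, -1)), v(2, 1)) = 921*((6*(5 - 1))*(1 + (-5 + 1 - 5*2 + 1*2))) = 921*((6*4)*(1 + (-5 + 1 - 10 + 2))) = 921*(24*(1 - 12)) = 921*(24*(-11)) = 921*(-264) = -243144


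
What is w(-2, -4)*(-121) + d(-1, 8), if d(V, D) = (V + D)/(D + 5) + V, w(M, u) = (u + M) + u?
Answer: 15724/13 ≈ 1209.5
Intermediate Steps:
w(M, u) = M + 2*u (w(M, u) = (M + u) + u = M + 2*u)
d(V, D) = V + (D + V)/(5 + D) (d(V, D) = (D + V)/(5 + D) + V = V + (D + V)/(5 + D))
w(-2, -4)*(-121) + d(-1, 8) = (-2 + 2*(-4))*(-121) + (8 + 6*(-1) + 8*(-1))/(5 + 8) = (-2 - 8)*(-121) + (8 - 6 - 8)/13 = -10*(-121) + (1/13)*(-6) = 1210 - 6/13 = 15724/13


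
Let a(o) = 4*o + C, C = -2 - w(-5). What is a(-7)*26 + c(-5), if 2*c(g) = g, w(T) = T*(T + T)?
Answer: -4165/2 ≈ -2082.5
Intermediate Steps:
w(T) = 2*T² (w(T) = T*(2*T) = 2*T²)
c(g) = g/2
C = -52 (C = -2 - 2*(-5)² = -2 - 2*25 = -2 - 1*50 = -2 - 50 = -52)
a(o) = -52 + 4*o (a(o) = 4*o - 52 = -52 + 4*o)
a(-7)*26 + c(-5) = (-52 + 4*(-7))*26 + (½)*(-5) = (-52 - 28)*26 - 5/2 = -80*26 - 5/2 = -2080 - 5/2 = -4165/2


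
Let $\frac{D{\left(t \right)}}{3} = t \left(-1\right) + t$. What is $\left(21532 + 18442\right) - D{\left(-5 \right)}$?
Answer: $39974$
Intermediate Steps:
$D{\left(t \right)} = 0$ ($D{\left(t \right)} = 3 \left(t \left(-1\right) + t\right) = 3 \left(- t + t\right) = 3 \cdot 0 = 0$)
$\left(21532 + 18442\right) - D{\left(-5 \right)} = \left(21532 + 18442\right) - 0 = 39974 + 0 = 39974$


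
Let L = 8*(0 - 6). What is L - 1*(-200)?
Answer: 152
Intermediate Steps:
L = -48 (L = 8*(-6) = -48)
L - 1*(-200) = -48 - 1*(-200) = -48 + 200 = 152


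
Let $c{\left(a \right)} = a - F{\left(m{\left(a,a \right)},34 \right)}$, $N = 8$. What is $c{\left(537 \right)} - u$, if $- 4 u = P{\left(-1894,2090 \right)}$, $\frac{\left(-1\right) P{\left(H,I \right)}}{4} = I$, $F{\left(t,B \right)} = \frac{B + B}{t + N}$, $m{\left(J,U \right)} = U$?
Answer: $- \frac{846453}{545} \approx -1553.1$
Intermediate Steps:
$F{\left(t,B \right)} = \frac{2 B}{8 + t}$ ($F{\left(t,B \right)} = \frac{B + B}{t + 8} = \frac{2 B}{8 + t}$)
$c{\left(a \right)} = a - \frac{68}{8 + a}$ ($c{\left(a \right)} = a - 2 \cdot 34 \frac{1}{8 + a} = a - \frac{68}{8 + a}$)
$P{\left(H,I \right)} = - 4 I$
$u = 2090$ ($u = - \frac{\left(-4\right) 2090}{4} = \left(- \frac{1}{4}\right) \left(-8360\right) = 2090$)
$c{\left(537 \right)} - u = \frac{-68 + 537 \left(8 + 537\right)}{8 + 537} - 2090 = \frac{-68 + 537 \cdot 545}{545} - 2090 = \frac{-68 + 292665}{545} - 2090 = \frac{1}{545} \cdot 292597 - 2090 = \frac{292597}{545} - 2090 = - \frac{846453}{545}$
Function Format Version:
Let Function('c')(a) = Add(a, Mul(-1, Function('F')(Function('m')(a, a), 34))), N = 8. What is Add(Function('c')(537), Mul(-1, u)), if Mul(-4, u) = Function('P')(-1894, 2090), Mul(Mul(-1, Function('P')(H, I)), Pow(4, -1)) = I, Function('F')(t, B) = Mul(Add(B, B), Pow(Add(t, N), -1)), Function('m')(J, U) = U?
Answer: Rational(-846453, 545) ≈ -1553.1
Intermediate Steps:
Function('F')(t, B) = Mul(2, B, Pow(Add(8, t), -1)) (Function('F')(t, B) = Mul(Add(B, B), Pow(Add(t, 8), -1)) = Mul(Mul(2, B), Pow(Add(8, t), -1)) = Mul(2, B, Pow(Add(8, t), -1)))
Function('c')(a) = Add(a, Mul(-68, Pow(Add(8, a), -1))) (Function('c')(a) = Add(a, Mul(-1, Mul(2, 34, Pow(Add(8, a), -1)))) = Add(a, Mul(-1, Mul(68, Pow(Add(8, a), -1)))) = Add(a, Mul(-68, Pow(Add(8, a), -1))))
Function('P')(H, I) = Mul(-4, I)
u = 2090 (u = Mul(Rational(-1, 4), Mul(-4, 2090)) = Mul(Rational(-1, 4), -8360) = 2090)
Add(Function('c')(537), Mul(-1, u)) = Add(Mul(Pow(Add(8, 537), -1), Add(-68, Mul(537, Add(8, 537)))), Mul(-1, 2090)) = Add(Mul(Pow(545, -1), Add(-68, Mul(537, 545))), -2090) = Add(Mul(Rational(1, 545), Add(-68, 292665)), -2090) = Add(Mul(Rational(1, 545), 292597), -2090) = Add(Rational(292597, 545), -2090) = Rational(-846453, 545)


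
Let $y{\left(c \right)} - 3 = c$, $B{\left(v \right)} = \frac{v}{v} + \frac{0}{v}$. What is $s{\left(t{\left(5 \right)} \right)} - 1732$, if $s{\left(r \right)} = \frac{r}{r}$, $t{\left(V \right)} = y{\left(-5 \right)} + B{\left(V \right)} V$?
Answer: $-1731$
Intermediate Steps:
$B{\left(v \right)} = 1$ ($B{\left(v \right)} = 1 + 0 = 1$)
$y{\left(c \right)} = 3 + c$
$t{\left(V \right)} = -2 + V$ ($t{\left(V \right)} = \left(3 - 5\right) + 1 V = -2 + V$)
$s{\left(r \right)} = 1$
$s{\left(t{\left(5 \right)} \right)} - 1732 = 1 - 1732 = -1731$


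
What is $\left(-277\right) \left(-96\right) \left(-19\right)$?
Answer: $-505248$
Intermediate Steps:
$\left(-277\right) \left(-96\right) \left(-19\right) = 26592 \left(-19\right) = -505248$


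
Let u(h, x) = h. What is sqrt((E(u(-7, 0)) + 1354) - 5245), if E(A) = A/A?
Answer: I*sqrt(3890) ≈ 62.37*I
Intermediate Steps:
E(A) = 1
sqrt((E(u(-7, 0)) + 1354) - 5245) = sqrt((1 + 1354) - 5245) = sqrt(1355 - 5245) = sqrt(-3890) = I*sqrt(3890)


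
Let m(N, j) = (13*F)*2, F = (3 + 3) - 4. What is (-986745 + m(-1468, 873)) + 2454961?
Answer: 1468268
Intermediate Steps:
F = 2 (F = 6 - 4 = 2)
m(N, j) = 52 (m(N, j) = (13*2)*2 = 26*2 = 52)
(-986745 + m(-1468, 873)) + 2454961 = (-986745 + 52) + 2454961 = -986693 + 2454961 = 1468268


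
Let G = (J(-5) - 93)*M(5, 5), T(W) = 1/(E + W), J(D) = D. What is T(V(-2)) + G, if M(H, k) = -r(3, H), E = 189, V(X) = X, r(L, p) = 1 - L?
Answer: -36651/187 ≈ -195.99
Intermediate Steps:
M(H, k) = 2 (M(H, k) = -(1 - 1*3) = -(1 - 3) = -1*(-2) = 2)
T(W) = 1/(189 + W)
G = -196 (G = (-5 - 93)*2 = -98*2 = -196)
T(V(-2)) + G = 1/(189 - 2) - 196 = 1/187 - 196 = -36651/187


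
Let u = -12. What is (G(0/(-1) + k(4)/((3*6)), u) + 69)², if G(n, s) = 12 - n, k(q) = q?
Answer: 528529/81 ≈ 6525.0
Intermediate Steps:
(G(0/(-1) + k(4)/((3*6)), u) + 69)² = ((12 - (0/(-1) + 4/((3*6)))) + 69)² = ((12 - (0*(-1) + 4/18)) + 69)² = ((12 - (0 + 4*(1/18))) + 69)² = ((12 - (0 + 2/9)) + 69)² = ((12 - 1*2/9) + 69)² = ((12 - 2/9) + 69)² = (106/9 + 69)² = (727/9)² = 528529/81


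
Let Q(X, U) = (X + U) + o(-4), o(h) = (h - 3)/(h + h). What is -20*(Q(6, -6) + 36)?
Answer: -1475/2 ≈ -737.50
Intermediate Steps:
o(h) = (-3 + h)/(2*h) (o(h) = (-3 + h)/((2*h)) = (-3 + h)*(1/(2*h)) = (-3 + h)/(2*h))
Q(X, U) = 7/8 + U + X (Q(X, U) = (X + U) + (½)*(-3 - 4)/(-4) = (U + X) + (½)*(-¼)*(-7) = (U + X) + 7/8 = 7/8 + U + X)
-20*(Q(6, -6) + 36) = -20*((7/8 - 6 + 6) + 36) = -20*(7/8 + 36) = -20*295/8 = -1475/2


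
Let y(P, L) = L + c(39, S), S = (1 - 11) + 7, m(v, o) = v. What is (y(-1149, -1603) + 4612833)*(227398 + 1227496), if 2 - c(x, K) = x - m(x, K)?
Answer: 6708853769408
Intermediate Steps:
S = -3 (S = -10 + 7 = -3)
c(x, K) = 2 (c(x, K) = 2 - (x - x) = 2 - 1*0 = 2 + 0 = 2)
y(P, L) = 2 + L (y(P, L) = L + 2 = 2 + L)
(y(-1149, -1603) + 4612833)*(227398 + 1227496) = ((2 - 1603) + 4612833)*(227398 + 1227496) = (-1601 + 4612833)*1454894 = 4611232*1454894 = 6708853769408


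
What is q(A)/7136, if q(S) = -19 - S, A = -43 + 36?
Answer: -3/1784 ≈ -0.0016816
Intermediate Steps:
A = -7
q(A)/7136 = (-19 - 1*(-7))/7136 = (-19 + 7)*(1/7136) = -12*1/7136 = -3/1784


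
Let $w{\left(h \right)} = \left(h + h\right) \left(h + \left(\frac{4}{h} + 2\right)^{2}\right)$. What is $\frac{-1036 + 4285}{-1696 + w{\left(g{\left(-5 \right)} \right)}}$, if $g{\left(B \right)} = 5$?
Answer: $- \frac{16245}{7838} \approx -2.0726$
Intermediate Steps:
$w{\left(h \right)} = 2 h \left(h + \left(2 + \frac{4}{h}\right)^{2}\right)$
$\frac{-1036 + 4285}{-1696 + w{\left(g{\left(-5 \right)} \right)}} = \frac{-1036 + 4285}{-1696 + \frac{2 \left(5^{3} + 4 \left(2 + 5\right)^{2}\right)}{5}} = \frac{3249}{-1696 + 2 \cdot \frac{1}{5} \left(125 + 4 \cdot 7^{2}\right)} = \frac{3249}{-1696 + 2 \cdot \frac{1}{5} \left(125 + 4 \cdot 49\right)} = \frac{3249}{-1696 + 2 \cdot \frac{1}{5} \left(125 + 196\right)} = \frac{3249}{-1696 + 2 \cdot \frac{1}{5} \cdot 321} = \frac{3249}{-1696 + \frac{642}{5}} = \frac{3249}{- \frac{7838}{5}} = 3249 \left(- \frac{5}{7838}\right) = - \frac{16245}{7838}$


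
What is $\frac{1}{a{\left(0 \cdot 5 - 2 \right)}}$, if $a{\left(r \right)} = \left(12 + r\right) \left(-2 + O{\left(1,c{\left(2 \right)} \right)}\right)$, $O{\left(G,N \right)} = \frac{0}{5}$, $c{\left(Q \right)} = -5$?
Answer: $- \frac{1}{20} \approx -0.05$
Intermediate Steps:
$O{\left(G,N \right)} = 0$ ($O{\left(G,N \right)} = 0 \cdot \frac{1}{5} = 0$)
$a{\left(r \right)} = -24 - 2 r$ ($a{\left(r \right)} = \left(12 + r\right) \left(-2 + 0\right) = \left(12 + r\right) \left(-2\right) = -24 - 2 r$)
$\frac{1}{a{\left(0 \cdot 5 - 2 \right)}} = \frac{1}{-24 - 2 \left(0 \cdot 5 - 2\right)} = \frac{1}{-24 - 2 \left(0 - 2\right)} = \frac{1}{-24 - -4} = \frac{1}{-24 + 4} = \frac{1}{-20} = - \frac{1}{20}$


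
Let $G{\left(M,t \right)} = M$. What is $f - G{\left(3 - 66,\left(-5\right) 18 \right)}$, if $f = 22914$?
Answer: $22977$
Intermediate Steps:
$f - G{\left(3 - 66,\left(-5\right) 18 \right)} = 22914 - \left(3 - 66\right) = 22914 - -63 = 22914 + 63 = 22977$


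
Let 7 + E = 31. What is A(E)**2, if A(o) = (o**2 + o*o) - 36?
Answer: 1245456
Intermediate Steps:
E = 24 (E = -7 + 31 = 24)
A(o) = -36 + 2*o**2 (A(o) = (o**2 + o**2) - 36 = 2*o**2 - 36 = -36 + 2*o**2)
A(E)**2 = (-36 + 2*24**2)**2 = (-36 + 2*576)**2 = (-36 + 1152)**2 = 1116**2 = 1245456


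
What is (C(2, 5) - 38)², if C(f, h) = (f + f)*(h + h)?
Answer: 4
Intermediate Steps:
C(f, h) = 4*f*h (C(f, h) = (2*f)*(2*h) = 4*f*h)
(C(2, 5) - 38)² = (4*2*5 - 38)² = (40 - 38)² = 2² = 4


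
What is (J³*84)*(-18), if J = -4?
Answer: 96768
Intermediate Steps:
(J³*84)*(-18) = ((-4)³*84)*(-18) = -64*84*(-18) = -5376*(-18) = 96768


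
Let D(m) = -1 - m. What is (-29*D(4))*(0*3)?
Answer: 0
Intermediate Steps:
(-29*D(4))*(0*3) = (-29*(-1 - 1*4))*(0*3) = -29*(-1 - 4)*0 = -29*(-5)*0 = 145*0 = 0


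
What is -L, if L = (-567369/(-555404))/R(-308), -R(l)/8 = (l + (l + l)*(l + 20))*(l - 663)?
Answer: -51579/69461490179200 ≈ -7.4256e-10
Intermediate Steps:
R(l) = -8*(-663 + l)*(l + 2*l*(20 + l)) (R(l) = -8*(l + (l + l)*(l + 20))*(l - 663) = -8*(l + (2*l)*(20 + l))*(-663 + l) = -8*(l + 2*l*(20 + l))*(-663 + l) = -8*(-663 + l)*(l + 2*l*(20 + l)))
L = 51579/69461490179200 (L = (-567369/(-555404))/((8*(-308)*(27183 - 2*(-308)**2 + 1285*(-308)))) = (-567369*(-1/555404))/((8*(-308)*(27183 - 2*94864 - 395780))) = 567369/(555404*((8*(-308)*(27183 - 189728 - 395780)))) = 567369/(555404*((8*(-308)*(-558325)))) = (567369/555404)/1375712800 = (567369/555404)*(1/1375712800) = 51579/69461490179200 ≈ 7.4256e-10)
-L = -1*51579/69461490179200 = -51579/69461490179200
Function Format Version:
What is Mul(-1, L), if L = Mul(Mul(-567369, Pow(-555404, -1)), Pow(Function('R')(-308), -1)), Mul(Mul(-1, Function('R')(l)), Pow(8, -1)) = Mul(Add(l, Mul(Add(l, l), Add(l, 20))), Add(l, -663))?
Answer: Rational(-51579, 69461490179200) ≈ -7.4256e-10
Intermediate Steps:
Function('R')(l) = Mul(-8, Add(-663, l), Add(l, Mul(2, l, Add(20, l)))) (Function('R')(l) = Mul(-8, Mul(Add(l, Mul(Add(l, l), Add(l, 20))), Add(l, -663))) = Mul(-8, Mul(Add(l, Mul(Mul(2, l), Add(20, l))), Add(-663, l))) = Mul(-8, Mul(Add(l, Mul(2, l, Add(20, l))), Add(-663, l))) = Mul(-8, Mul(Add(-663, l), Add(l, Mul(2, l, Add(20, l))))) = Mul(-8, Add(-663, l), Add(l, Mul(2, l, Add(20, l)))))
L = Rational(51579, 69461490179200) (L = Mul(Mul(-567369, Pow(-555404, -1)), Pow(Mul(8, -308, Add(27183, Mul(-2, Pow(-308, 2)), Mul(1285, -308))), -1)) = Mul(Mul(-567369, Rational(-1, 555404)), Pow(Mul(8, -308, Add(27183, Mul(-2, 94864), -395780)), -1)) = Mul(Rational(567369, 555404), Pow(Mul(8, -308, Add(27183, -189728, -395780)), -1)) = Mul(Rational(567369, 555404), Pow(Mul(8, -308, -558325), -1)) = Mul(Rational(567369, 555404), Pow(1375712800, -1)) = Mul(Rational(567369, 555404), Rational(1, 1375712800)) = Rational(51579, 69461490179200) ≈ 7.4256e-10)
Mul(-1, L) = Mul(-1, Rational(51579, 69461490179200)) = Rational(-51579, 69461490179200)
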